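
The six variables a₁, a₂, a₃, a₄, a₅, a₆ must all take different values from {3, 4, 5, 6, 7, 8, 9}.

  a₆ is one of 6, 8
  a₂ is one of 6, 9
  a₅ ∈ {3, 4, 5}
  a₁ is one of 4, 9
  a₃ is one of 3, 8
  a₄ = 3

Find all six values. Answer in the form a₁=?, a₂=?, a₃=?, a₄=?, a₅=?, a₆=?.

a₄ has just one choice, so a₄ = 3. Remove 3 from a₃, a₅.
a₃'s domain is down to {8}, so a₃ = 8. Eliminate 8 elsewhere: a₆.
a₆ has just one choice, so a₆ = 6. Eliminate 6 elsewhere: a₂.
a₂ has just one choice, so a₂ = 9. So a₁ can't be 9.
a₁'s domain is down to {4}, so a₁ = 4. Eliminate 4 elsewhere: a₅.
a₅'s domain is down to {5}, so a₅ = 5.

a₁=4, a₂=9, a₃=8, a₄=3, a₅=5, a₆=6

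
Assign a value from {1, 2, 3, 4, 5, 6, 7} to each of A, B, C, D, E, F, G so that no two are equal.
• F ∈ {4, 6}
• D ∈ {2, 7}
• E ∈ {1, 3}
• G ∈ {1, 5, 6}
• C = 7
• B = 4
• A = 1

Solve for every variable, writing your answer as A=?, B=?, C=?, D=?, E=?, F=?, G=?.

A=1, B=4, C=7, D=2, E=3, F=6, G=5

A's domain is down to {1}, so A = 1. Strike 1 from E, G.
That leaves B = 4. Strike 4 from F.
C's domain is down to {7}, so C = 7. Strike 7 from D.
D must be 2 (only option left).
E must be 3 (only option left).
F's domain is down to {6}, so F = 6. Remove 6 from G.
That leaves G = 5.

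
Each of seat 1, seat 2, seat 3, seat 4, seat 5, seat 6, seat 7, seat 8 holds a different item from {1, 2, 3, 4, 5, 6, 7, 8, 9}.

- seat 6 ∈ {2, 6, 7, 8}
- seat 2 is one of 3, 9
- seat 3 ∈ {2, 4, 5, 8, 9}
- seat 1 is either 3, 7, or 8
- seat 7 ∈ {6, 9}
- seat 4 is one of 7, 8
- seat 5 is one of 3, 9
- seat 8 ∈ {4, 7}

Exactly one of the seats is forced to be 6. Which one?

The 8 variables together cover exactly {2, 3, 4, 5, 6, 7, 8, 9} — 8 values for 8 variables — and 5 appears only in seat 3's list, so seat 3 = 5.
The 7 still-open variables draw from only 7 values {2, 3, 4, 6, 7, 8, 9}, so each is used; only seat 6 can be 2, hence seat 6 = 2.
The 6 still-open variables draw from only 6 values {3, 4, 6, 7, 8, 9}, so each is used; only seat 8 can be 4, hence seat 8 = 4.
The 5 still-open variables draw from only 5 values {3, 6, 7, 8, 9}, so each is used; only seat 7 can be 6, hence seat 7 = 6.

seat 7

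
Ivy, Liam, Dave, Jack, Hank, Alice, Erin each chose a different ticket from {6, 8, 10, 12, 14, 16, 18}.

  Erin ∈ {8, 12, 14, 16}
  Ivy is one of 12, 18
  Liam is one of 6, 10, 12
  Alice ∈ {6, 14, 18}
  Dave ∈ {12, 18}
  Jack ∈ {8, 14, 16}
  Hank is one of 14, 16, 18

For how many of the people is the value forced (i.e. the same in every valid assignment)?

2

Among the 7 variables, 10 fits only Liam (and all 7 values in {6, 8, 10, 12, 14, 16, 18} must be used), so Liam = 10.
The 6 still-open variables together cover exactly {6, 8, 12, 14, 16, 18} — 6 values for 6 variables — and 6 appears only in Alice's list, so Alice = 6.
Ivy and Dave share exactly the 2 values {12, 18}; by pigeonhole those values go to them, so strike 12, 18 from Hank, Erin.
Determined: Liam=10, Alice=6. The other people each still have more than one consistent value. That makes 2.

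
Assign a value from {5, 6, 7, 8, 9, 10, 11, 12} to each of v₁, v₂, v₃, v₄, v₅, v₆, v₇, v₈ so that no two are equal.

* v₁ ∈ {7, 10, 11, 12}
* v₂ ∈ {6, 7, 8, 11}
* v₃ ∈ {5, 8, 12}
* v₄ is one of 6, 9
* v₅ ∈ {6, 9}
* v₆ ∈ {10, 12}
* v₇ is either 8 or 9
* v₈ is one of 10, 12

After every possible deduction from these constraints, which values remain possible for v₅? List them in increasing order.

6, 9

The 8 variables draw from only 8 values {5, 6, 7, 8, 9, 10, 11, 12}, so each is used; only v₃ can be 5, hence v₃ = 5.
The 2 variables v₄ and v₅ are confined to {6, 9}, which locks those values in; drop them from v₂, v₇.
That leaves v₇ = 8. So v₂ can't be 8.
v₆ and v₈ share exactly the 2 values {10, 12}; by pigeonhole those values go to them, so strike 10, 12 from v₁.
No further eliminations apply; v₅ can still be any of 6, 9.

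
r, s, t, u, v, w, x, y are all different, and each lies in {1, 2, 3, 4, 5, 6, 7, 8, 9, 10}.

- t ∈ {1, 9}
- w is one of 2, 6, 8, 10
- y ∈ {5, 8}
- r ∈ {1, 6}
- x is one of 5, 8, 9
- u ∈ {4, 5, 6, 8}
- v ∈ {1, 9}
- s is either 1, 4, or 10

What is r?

6

The 8 variables draw from only 8 values {1, 2, 4, 5, 6, 8, 9, 10}, so each is used; only w can be 2, hence w = 2.
Among the 7 still-open variables, 10 fits only s (and all 7 values in {1, 4, 5, 6, 8, 9, 10} must be used), so s = 10.
The 6 still-open variables together cover exactly {1, 4, 5, 6, 8, 9} — 6 values for 6 variables — and 4 appears only in u's list, so u = 4.
The 5 still-open variables together cover exactly {1, 5, 6, 8, 9} — 5 values for 5 variables — and 6 appears only in r's list, so r = 6.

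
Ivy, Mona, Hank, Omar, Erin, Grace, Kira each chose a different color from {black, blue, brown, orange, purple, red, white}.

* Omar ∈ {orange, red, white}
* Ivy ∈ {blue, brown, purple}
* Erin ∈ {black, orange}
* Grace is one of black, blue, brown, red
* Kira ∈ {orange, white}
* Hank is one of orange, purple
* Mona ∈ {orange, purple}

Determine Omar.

red

Mona and Hank between them cover only {orange, purple} — a naked pair. Remove those values from Ivy, Omar, Erin, Kira.
That leaves Erin = black. So Grace can't be black.
Kira has just one choice, so Kira = white. Remove white from Omar.
So Omar = red.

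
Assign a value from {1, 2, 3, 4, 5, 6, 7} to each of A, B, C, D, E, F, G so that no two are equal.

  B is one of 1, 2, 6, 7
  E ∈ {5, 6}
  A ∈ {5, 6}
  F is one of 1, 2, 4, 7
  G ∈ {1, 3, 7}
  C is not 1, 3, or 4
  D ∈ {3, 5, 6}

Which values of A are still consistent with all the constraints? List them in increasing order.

Among the 7 variables, 4 fits only F (and all 7 values in {1, 2, 3, 4, 5, 6, 7} must be used), so F = 4.
The 2 variables A and E are confined to {5, 6}, which locks those values in; drop them from B, C, D.
That leaves D = 3. So G can't be 3.
No further eliminations apply; A can still be any of 5, 6.

5, 6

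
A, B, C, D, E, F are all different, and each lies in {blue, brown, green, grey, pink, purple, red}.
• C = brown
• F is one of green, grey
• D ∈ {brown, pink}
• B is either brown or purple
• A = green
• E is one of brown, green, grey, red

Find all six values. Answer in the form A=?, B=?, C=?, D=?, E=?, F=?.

A=green, B=purple, C=brown, D=pink, E=red, F=grey

A's domain is down to {green}, so A = green. Eliminate green elsewhere: E, F.
C must be brown (only option left). Remove brown from B, D, E.
D's domain is down to {pink}, so D = pink.
F must be grey (only option left). Eliminate grey elsewhere: E.
B has just one choice, so B = purple.
E has just one choice, so E = red.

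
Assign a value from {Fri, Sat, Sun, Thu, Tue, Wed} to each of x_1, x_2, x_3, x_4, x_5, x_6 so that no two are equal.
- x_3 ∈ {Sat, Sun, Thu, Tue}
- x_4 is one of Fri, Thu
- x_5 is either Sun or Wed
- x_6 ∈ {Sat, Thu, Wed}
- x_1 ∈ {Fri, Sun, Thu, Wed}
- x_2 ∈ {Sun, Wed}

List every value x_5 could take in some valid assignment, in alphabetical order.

The 6 variables together cover exactly {Fri, Sat, Sun, Thu, Tue, Wed} — 6 values for 6 variables — and Tue appears only in x_3's list, so x_3 = Tue.
Among the 5 still-open variables, Sat fits only x_6 (and all 5 values in {Fri, Sat, Sun, Thu, Wed} must be used), so x_6 = Sat.
x_2 and x_5 between them cover only {Sun, Wed} — a naked pair. Remove those values from x_1.
No further eliminations apply; x_5 can still be any of Sun, Wed.

Sun, Wed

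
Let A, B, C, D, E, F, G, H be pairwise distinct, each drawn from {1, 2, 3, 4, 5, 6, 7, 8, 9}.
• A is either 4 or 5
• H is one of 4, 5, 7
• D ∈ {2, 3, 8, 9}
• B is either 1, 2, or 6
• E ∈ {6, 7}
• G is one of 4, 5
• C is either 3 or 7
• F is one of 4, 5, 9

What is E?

6

A and G between them cover only {4, 5} — a naked pair. Remove those values from F, H.
F's domain is down to {9}, so F = 9. So D can't be 9.
That leaves H = 7. Strike 7 from C, E.
So E = 6.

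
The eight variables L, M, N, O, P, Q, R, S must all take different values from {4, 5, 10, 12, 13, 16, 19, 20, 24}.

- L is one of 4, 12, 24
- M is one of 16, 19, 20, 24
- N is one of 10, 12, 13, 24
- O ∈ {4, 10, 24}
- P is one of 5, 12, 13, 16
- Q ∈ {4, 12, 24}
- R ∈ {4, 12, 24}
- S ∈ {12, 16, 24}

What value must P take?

The 3 variables L, Q, R are confined to {4, 12, 24}, which locks those values in; drop them from M, N, O, P, S.
O's domain is down to {10}, so O = 10. Strike 10 from N.
S's domain is down to {16}, so S = 16. So M, P can't be 16.
N's domain is down to {13}, so N = 13. Remove 13 from P.
So P = 5.

5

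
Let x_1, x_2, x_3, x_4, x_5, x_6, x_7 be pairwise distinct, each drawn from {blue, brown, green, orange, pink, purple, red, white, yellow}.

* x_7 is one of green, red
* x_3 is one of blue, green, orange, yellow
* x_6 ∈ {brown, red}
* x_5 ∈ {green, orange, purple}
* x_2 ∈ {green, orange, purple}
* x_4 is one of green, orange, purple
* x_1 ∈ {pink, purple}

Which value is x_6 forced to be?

brown

The 3 variables x_2, x_4, x_5 are confined to {green, orange, purple}, which locks those values in; drop them from x_1, x_3, x_7.
That leaves x_1 = pink.
That leaves x_7 = red. Eliminate red elsewhere: x_6.
So x_6 = brown.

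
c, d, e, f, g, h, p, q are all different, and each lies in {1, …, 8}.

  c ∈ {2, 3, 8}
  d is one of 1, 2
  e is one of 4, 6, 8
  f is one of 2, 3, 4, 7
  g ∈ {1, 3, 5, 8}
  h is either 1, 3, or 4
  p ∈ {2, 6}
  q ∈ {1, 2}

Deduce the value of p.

6

The 8 variables together cover exactly {1, 2, 3, 4, 5, 6, 7, 8} — 8 values for 8 variables — and 5 appears only in g's list, so g = 5.
The 7 still-open variables together cover exactly {1, 2, 3, 4, 6, 7, 8} — 7 values for 7 variables — and 7 appears only in f's list, so f = 7.
d and q share exactly the 2 values {1, 2}; by pigeonhole those values go to them, so strike 1, 2 from c, h, p.
So p = 6.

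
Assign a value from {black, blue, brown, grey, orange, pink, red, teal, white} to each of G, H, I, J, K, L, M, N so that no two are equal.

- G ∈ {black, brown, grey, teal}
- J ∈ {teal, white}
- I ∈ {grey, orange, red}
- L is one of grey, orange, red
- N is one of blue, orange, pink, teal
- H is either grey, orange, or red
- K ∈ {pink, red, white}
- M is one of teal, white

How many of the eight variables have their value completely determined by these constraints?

2

J and M share exactly the 2 values {teal, white}; by pigeonhole those values go to them, so strike teal, white from G, K, N.
H, I, L share exactly the 3 values {grey, orange, red}; by pigeonhole those values go to them, so strike grey, orange, red from G, K, N.
K's domain is down to {pink}, so K = pink. Remove pink from N.
N's domain is down to {blue}, so N = blue.
Determined: K=pink, N=blue. The other variables each still have more than one consistent value. That makes 2.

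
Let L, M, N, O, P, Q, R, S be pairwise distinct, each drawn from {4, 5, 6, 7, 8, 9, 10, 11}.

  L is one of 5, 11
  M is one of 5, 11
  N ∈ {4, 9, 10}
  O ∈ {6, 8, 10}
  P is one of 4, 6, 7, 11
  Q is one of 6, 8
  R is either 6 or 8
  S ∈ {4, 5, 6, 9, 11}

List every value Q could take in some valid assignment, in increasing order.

Among the 8 variables, 7 fits only P (and all 8 values in {4, 5, 6, 7, 8, 9, 10, 11} must be used), so P = 7.
L and M between them cover only {5, 11} — a naked pair. Remove those values from S.
The 2 variables Q and R are confined to {6, 8}, which locks those values in; drop them from O, S.
That leaves O = 10. Strike 10 from N.
No further eliminations apply; Q can still be any of 6, 8.

6, 8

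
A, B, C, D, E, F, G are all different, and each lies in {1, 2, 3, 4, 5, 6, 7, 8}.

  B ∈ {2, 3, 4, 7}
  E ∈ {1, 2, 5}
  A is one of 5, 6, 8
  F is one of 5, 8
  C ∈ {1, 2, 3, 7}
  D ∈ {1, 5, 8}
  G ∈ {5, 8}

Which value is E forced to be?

2

The 2 variables F and G are confined to {5, 8}, which locks those values in; drop them from A, D, E.
That leaves A = 6.
D's domain is down to {1}, so D = 1. So C, E can't be 1.
So E = 2.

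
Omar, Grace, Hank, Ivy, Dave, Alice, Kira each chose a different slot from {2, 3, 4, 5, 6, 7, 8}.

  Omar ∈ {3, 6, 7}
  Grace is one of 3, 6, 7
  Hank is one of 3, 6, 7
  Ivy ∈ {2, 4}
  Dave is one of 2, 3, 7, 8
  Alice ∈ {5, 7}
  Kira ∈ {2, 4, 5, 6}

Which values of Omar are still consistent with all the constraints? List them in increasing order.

3, 6, 7

Among the 7 variables, 8 fits only Dave (and all 7 values in {2, 3, 4, 5, 6, 7, 8} must be used), so Dave = 8.
Omar, Grace, Hank share exactly the 3 values {3, 6, 7}; by pigeonhole those values go to them, so strike 3, 6, 7 from Alice, Kira.
Alice must be 5 (only option left). Remove 5 from Kira.
No further eliminations apply; Omar can still be any of 3, 6, 7.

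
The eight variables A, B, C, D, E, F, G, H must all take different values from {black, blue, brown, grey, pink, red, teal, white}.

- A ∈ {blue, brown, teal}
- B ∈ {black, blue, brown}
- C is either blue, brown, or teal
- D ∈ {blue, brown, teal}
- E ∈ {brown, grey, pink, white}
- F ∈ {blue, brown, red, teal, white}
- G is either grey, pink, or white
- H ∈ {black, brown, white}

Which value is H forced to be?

white

The 8 variables together cover exactly {black, blue, brown, grey, pink, red, teal, white} — 8 values for 8 variables — and red appears only in F's list, so F = red.
A, C, D between them cover only {blue, brown, teal} — a naked triple. Remove those values from B, E, H.
That leaves B = black. Remove black from H.
So H = white.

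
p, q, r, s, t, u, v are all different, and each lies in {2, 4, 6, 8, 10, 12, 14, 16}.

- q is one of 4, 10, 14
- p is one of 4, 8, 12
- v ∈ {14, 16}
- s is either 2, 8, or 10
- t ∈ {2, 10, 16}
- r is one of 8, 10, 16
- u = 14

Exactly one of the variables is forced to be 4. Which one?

u has just one choice, so u = 14. So q, v can't be 14.
v must be 16 (only option left). Remove 16 from r, t.
Among the 5 still-open variables, 12 fits only p (and all 5 values in {2, 4, 8, 10, 12} must be used), so p = 12.
Among the 4 still-open variables, 4 fits only q (and all 4 values in {2, 4, 8, 10} must be used), so q = 4.

q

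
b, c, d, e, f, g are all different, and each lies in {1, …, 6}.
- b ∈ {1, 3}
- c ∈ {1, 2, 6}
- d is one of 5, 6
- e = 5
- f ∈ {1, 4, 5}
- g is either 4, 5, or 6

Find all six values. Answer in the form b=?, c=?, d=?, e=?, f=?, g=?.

e has just one choice, so e = 5. Remove 5 from d, f, g.
d has just one choice, so d = 6. So c, g can't be 6.
g has just one choice, so g = 4. Eliminate 4 elsewhere: f.
f has just one choice, so f = 1. Remove 1 from b, c.
b must be 3 (only option left).
c has just one choice, so c = 2.

b=3, c=2, d=6, e=5, f=1, g=4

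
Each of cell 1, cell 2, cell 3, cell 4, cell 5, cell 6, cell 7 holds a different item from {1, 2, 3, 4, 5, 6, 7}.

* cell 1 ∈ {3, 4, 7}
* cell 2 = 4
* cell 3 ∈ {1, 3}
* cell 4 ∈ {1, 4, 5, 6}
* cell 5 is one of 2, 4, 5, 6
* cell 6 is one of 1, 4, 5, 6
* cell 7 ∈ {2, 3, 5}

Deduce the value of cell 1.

7

cell 2's domain is down to {4}, so cell 2 = 4. Eliminate 4 elsewhere: cell 1, cell 4, cell 5, cell 6.
The 6 still-open variables together cover exactly {1, 2, 3, 5, 6, 7} — 6 values for 6 variables — and 7 appears only in cell 1's list, so cell 1 = 7.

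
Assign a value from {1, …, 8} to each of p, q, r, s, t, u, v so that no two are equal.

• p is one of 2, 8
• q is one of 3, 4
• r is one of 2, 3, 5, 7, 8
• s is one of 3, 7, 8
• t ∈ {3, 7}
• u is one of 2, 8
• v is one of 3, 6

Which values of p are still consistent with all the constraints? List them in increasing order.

2, 8

Among the 7 variables, 4 fits only q (and all 7 values in {2, 3, 4, 5, 6, 7, 8} must be used), so q = 4.
The 6 still-open variables together cover exactly {2, 3, 5, 6, 7, 8} — 6 values for 6 variables — and 5 appears only in r's list, so r = 5.
The 5 still-open variables draw from only 5 values {2, 3, 6, 7, 8}, so each is used; only v can be 6, hence v = 6.
p and u share exactly the 2 values {2, 8}; by pigeonhole those values go to them, so strike 2, 8 from s.
No further eliminations apply; p can still be any of 2, 8.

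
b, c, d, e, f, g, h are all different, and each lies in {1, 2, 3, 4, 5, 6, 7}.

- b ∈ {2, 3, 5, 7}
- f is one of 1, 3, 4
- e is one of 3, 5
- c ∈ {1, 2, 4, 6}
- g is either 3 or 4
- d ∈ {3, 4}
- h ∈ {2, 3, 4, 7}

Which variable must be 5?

e

The 7 variables together cover exactly {1, 2, 3, 4, 5, 6, 7} — 7 values for 7 variables — and 6 appears only in c's list, so c = 6.
The 6 still-open variables draw from only 6 values {1, 2, 3, 4, 5, 7}, so each is used; only f can be 1, hence f = 1.
The 2 variables d and g are confined to {3, 4}, which locks those values in; drop them from b, e, h.
So 5 goes to e.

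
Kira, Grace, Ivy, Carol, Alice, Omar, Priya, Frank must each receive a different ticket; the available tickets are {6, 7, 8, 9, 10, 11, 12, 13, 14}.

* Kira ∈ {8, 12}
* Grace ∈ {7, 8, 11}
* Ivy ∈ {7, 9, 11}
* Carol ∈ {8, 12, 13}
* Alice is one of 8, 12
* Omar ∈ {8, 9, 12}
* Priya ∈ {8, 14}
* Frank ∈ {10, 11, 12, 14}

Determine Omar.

The 8 variables together cover exactly {7, 8, 9, 10, 11, 12, 13, 14} — 8 values for 8 variables — and 10 appears only in Frank's list, so Frank = 10.
The 7 still-open variables together cover exactly {7, 8, 9, 11, 12, 13, 14} — 7 values for 7 variables — and 13 appears only in Carol's list, so Carol = 13.
Among the 6 still-open variables, 14 fits only Priya (and all 6 values in {7, 8, 9, 11, 12, 14} must be used), so Priya = 14.
Kira and Alice between them cover only {8, 12} — a naked pair. Remove those values from Grace, Omar.
So Omar = 9.

9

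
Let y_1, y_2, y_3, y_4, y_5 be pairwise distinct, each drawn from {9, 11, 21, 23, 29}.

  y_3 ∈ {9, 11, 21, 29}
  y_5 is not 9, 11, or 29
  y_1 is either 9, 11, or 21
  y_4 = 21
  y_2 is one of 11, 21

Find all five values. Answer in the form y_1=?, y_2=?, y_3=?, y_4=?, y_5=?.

y_4's domain is down to {21}, so y_4 = 21. Remove 21 from y_1, y_2, y_3, y_5.
y_5 must be 23 (only option left).
y_2 has just one choice, so y_2 = 11. Eliminate 11 elsewhere: y_1, y_3.
That leaves y_1 = 9. Eliminate 9 elsewhere: y_3.
y_3 must be 29 (only option left).

y_1=9, y_2=11, y_3=29, y_4=21, y_5=23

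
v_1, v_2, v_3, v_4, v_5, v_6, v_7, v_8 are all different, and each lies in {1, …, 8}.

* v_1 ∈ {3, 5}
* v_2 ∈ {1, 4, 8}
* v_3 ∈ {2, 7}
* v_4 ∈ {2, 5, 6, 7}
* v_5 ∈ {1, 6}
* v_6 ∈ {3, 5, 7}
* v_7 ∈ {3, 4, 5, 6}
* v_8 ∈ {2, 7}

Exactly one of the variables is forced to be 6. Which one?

v_4

Among the 8 variables, 8 fits only v_2 (and all 8 values in {1, 2, 3, 4, 5, 6, 7, 8} must be used), so v_2 = 8.
The 7 still-open variables together cover exactly {1, 2, 3, 4, 5, 6, 7} — 7 values for 7 variables — and 1 appears only in v_5's list, so v_5 = 1.
Among the 6 still-open variables, 4 fits only v_7 (and all 6 values in {2, 3, 4, 5, 6, 7} must be used), so v_7 = 4.
The 5 still-open variables together cover exactly {2, 3, 5, 6, 7} — 5 values for 5 variables — and 6 appears only in v_4's list, so v_4 = 6.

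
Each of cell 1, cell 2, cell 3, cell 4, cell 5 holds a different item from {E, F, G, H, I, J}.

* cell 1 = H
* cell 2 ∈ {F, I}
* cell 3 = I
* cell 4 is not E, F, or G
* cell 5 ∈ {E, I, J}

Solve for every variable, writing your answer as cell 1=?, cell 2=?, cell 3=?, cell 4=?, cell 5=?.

cell 1's domain is down to {H}, so cell 1 = H. Strike H from cell 4.
cell 3's domain is down to {I}, so cell 3 = I. Eliminate I elsewhere: cell 2, cell 4, cell 5.
cell 4 has just one choice, so cell 4 = J. Eliminate J elsewhere: cell 5.
cell 5 has just one choice, so cell 5 = E.
cell 2 has just one choice, so cell 2 = F.

cell 1=H, cell 2=F, cell 3=I, cell 4=J, cell 5=E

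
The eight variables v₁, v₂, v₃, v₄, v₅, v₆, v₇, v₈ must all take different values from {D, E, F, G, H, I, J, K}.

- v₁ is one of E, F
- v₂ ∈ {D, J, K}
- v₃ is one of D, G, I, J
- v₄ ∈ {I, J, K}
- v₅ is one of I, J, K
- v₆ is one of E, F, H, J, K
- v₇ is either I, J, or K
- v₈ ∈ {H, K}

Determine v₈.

H

The 8 variables draw from only 8 values {D, E, F, G, H, I, J, K}, so each is used; only v₃ can be G, hence v₃ = G.
Among the 7 still-open variables, D fits only v₂ (and all 7 values in {D, E, F, H, I, J, K} must be used), so v₂ = D.
The 3 variables v₄, v₅, v₇ are confined to {I, J, K}, which locks those values in; drop them from v₆, v₈.
So v₈ = H.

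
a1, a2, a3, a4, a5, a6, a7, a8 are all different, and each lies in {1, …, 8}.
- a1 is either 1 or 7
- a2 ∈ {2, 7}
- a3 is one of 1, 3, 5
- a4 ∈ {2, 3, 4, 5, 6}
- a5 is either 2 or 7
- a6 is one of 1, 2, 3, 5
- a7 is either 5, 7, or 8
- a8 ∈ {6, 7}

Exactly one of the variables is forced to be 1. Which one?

a1

The 8 variables draw from only 8 values {1, 2, 3, 4, 5, 6, 7, 8}, so each is used; only a4 can be 4, hence a4 = 4.
The 7 still-open variables together cover exactly {1, 2, 3, 5, 6, 7, 8} — 7 values for 7 variables — and 6 appears only in a8's list, so a8 = 6.
The 6 still-open variables together cover exactly {1, 2, 3, 5, 7, 8} — 6 values for 6 variables — and 8 appears only in a7's list, so a7 = 8.
The 2 variables a2 and a5 are confined to {2, 7}, which locks those values in; drop them from a1, a6.
So 1 goes to a1.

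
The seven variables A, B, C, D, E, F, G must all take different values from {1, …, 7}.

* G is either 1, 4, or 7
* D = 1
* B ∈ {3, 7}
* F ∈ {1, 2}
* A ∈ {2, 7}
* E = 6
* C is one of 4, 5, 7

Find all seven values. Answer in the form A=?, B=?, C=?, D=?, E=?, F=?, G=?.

A=7, B=3, C=5, D=1, E=6, F=2, G=4

D has just one choice, so D = 1. Remove 1 from F, G.
E has just one choice, so E = 6.
F's domain is down to {2}, so F = 2. Remove 2 from A.
A must be 7 (only option left). Eliminate 7 elsewhere: B, C, G.
B must be 3 (only option left).
G must be 4 (only option left). So C can't be 4.
C must be 5 (only option left).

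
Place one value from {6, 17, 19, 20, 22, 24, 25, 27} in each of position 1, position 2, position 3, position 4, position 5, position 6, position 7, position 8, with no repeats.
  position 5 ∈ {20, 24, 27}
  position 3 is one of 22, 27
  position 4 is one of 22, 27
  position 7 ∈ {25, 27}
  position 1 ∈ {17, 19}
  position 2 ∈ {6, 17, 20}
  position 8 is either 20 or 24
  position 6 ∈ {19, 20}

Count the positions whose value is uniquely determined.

4

Among the 8 variables, 6 fits only position 2 (and all 8 values in {6, 17, 19, 20, 22, 24, 25, 27} must be used), so position 2 = 6.
Among the 7 still-open variables, 17 fits only position 1 (and all 7 values in {17, 19, 20, 22, 24, 25, 27} must be used), so position 1 = 17.
The 6 still-open variables together cover exactly {19, 20, 22, 24, 25, 27} — 6 values for 6 variables — and 19 appears only in position 6's list, so position 6 = 19.
Among the 5 still-open variables, 25 fits only position 7 (and all 5 values in {20, 22, 24, 25, 27} must be used), so position 7 = 25.
position 3 and position 4 share exactly the 2 values {22, 27}; by pigeonhole those values go to them, so strike 22, 27 from position 5.
Determined: position 1=17, position 2=6, position 6=19, position 7=25. The other positions each still have more than one consistent value. That makes 4.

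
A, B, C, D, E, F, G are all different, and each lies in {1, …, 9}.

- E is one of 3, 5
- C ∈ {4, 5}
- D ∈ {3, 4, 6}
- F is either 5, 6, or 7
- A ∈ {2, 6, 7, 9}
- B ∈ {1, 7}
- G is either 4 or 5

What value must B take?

The 2 variables C and G are confined to {4, 5}, which locks those values in; drop them from D, E, F.
E has just one choice, so E = 3. Eliminate 3 elsewhere: D.
D has just one choice, so D = 6. Remove 6 from A, F.
That leaves F = 7. Eliminate 7 elsewhere: A, B.
So B = 1.

1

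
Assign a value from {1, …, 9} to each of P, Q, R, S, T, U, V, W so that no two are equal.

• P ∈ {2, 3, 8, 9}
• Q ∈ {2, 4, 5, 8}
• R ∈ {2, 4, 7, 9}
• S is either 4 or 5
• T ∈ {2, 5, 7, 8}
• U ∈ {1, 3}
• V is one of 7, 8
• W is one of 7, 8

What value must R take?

9

Among the 8 variables, 1 fits only U (and all 8 values in {1, 2, 3, 4, 5, 7, 8, 9} must be used), so U = 1.
The 7 still-open variables draw from only 7 values {2, 3, 4, 5, 7, 8, 9}, so each is used; only P can be 3, hence P = 3.
The 6 still-open variables together cover exactly {2, 4, 5, 7, 8, 9} — 6 values for 6 variables — and 9 appears only in R's list, so R = 9.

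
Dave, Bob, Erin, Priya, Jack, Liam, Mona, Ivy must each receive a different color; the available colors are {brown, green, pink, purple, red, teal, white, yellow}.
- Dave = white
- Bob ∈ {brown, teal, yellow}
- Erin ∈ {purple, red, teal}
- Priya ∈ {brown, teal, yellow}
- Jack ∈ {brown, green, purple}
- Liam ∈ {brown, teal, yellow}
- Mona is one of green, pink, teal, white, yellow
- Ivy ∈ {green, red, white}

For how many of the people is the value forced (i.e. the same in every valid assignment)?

2

Dave's domain is down to {white}, so Dave = white. Eliminate white elsewhere: Mona, Ivy.
The 7 still-open variables draw from only 7 values {brown, green, pink, purple, red, teal, yellow}, so each is used; only Mona can be pink, hence Mona = pink.
The 3 variables Bob, Priya, Liam are confined to {brown, teal, yellow}, which locks those values in; drop them from Erin, Jack.
Determined: Dave=white, Mona=pink. The other people each still have more than one consistent value. That makes 2.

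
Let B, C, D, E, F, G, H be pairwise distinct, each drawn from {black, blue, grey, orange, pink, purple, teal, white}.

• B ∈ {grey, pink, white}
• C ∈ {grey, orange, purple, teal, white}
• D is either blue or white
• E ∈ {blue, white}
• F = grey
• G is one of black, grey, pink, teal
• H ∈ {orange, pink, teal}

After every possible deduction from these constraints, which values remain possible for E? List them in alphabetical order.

F's domain is down to {grey}, so F = grey. Strike grey from B, C, G.
D and E between them cover only {blue, white} — a naked pair. Remove those values from B, C.
B's domain is down to {pink}, so B = pink. Strike pink from G, H.
No further eliminations apply; E can still be any of blue, white.

blue, white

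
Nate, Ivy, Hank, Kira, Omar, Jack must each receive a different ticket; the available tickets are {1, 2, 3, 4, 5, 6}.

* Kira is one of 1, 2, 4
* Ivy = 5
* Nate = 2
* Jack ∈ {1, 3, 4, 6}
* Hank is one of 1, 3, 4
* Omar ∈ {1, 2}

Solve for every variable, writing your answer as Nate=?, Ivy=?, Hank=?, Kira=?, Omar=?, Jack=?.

Nate=2, Ivy=5, Hank=3, Kira=4, Omar=1, Jack=6

Nate's domain is down to {2}, so Nate = 2. Strike 2 from Kira, Omar.
That leaves Ivy = 5.
Omar must be 1 (only option left). Eliminate 1 elsewhere: Hank, Kira, Jack.
Kira's domain is down to {4}, so Kira = 4. Remove 4 from Hank, Jack.
Hank must be 3 (only option left). So Jack can't be 3.
That leaves Jack = 6.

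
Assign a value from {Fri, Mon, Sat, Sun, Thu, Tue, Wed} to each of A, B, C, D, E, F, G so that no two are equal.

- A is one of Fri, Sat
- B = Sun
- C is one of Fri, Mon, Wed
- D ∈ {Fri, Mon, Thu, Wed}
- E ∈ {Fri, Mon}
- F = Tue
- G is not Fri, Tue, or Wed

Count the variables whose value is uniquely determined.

2

B has just one choice, so B = Sun. Strike Sun from G.
That leaves F = Tue.
Determined: B=Sun, F=Tue. The other variables each still have more than one consistent value. That makes 2.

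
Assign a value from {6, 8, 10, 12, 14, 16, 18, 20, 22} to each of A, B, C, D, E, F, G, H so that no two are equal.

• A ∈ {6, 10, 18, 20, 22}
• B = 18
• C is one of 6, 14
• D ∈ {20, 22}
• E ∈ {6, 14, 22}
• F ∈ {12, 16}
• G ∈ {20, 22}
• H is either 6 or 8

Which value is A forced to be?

B must be 18 (only option left). Strike 18 from A.
The 2 variables D and G are confined to {20, 22}, which locks those values in; drop them from A, E.
C and E between them cover only {6, 14} — a naked pair. Remove those values from A, H.
So A = 10.

10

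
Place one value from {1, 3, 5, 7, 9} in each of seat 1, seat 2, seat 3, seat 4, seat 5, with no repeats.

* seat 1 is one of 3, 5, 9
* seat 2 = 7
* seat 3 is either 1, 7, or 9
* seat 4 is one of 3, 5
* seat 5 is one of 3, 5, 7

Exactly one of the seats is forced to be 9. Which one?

seat 2 has just one choice, so seat 2 = 7. Strike 7 from seat 3, seat 5.
The 4 still-open variables draw from only 4 values {1, 3, 5, 9}, so each is used; only seat 3 can be 1, hence seat 3 = 1.
Among the 3 still-open variables, 9 fits only seat 1 (and all 3 values in {3, 5, 9} must be used), so seat 1 = 9.

seat 1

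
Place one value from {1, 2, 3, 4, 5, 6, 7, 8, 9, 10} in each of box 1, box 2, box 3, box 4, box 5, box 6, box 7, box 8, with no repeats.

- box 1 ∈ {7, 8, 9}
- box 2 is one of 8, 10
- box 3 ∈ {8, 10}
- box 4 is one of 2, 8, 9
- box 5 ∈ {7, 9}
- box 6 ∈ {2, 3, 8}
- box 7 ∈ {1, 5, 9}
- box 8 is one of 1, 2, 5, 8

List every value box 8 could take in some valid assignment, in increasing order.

1, 5

The 8 variables together cover exactly {1, 2, 3, 5, 7, 8, 9, 10} — 8 values for 8 variables — and 3 appears only in box 6's list, so box 6 = 3.
box 2 and box 3 share exactly the 2 values {8, 10}; by pigeonhole those values go to them, so strike 8, 10 from box 1, box 4, box 8.
box 1 and box 5 between them cover only {7, 9} — a naked pair. Remove those values from box 4, box 7.
box 4 must be 2 (only option left). Remove 2 from box 8.
No further eliminations apply; box 8 can still be any of 1, 5.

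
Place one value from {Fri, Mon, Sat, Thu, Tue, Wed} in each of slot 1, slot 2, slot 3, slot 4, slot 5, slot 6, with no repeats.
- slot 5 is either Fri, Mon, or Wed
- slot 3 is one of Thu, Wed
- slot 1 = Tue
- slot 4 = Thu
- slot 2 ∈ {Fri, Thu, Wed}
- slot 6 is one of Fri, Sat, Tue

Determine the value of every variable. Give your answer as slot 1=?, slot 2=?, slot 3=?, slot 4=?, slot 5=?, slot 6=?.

slot 1 has just one choice, so slot 1 = Tue. Strike Tue from slot 6.
slot 4 has just one choice, so slot 4 = Thu. Strike Thu from slot 2, slot 3.
slot 3 must be Wed (only option left). Remove Wed from slot 2, slot 5.
That leaves slot 2 = Fri. Strike Fri from slot 5, slot 6.
slot 5's domain is down to {Mon}, so slot 5 = Mon.
slot 6's domain is down to {Sat}, so slot 6 = Sat.

slot 1=Tue, slot 2=Fri, slot 3=Wed, slot 4=Thu, slot 5=Mon, slot 6=Sat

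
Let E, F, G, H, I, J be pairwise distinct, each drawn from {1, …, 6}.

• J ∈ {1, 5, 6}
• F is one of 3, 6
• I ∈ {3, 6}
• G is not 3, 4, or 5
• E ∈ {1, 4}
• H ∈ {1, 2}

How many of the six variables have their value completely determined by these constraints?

2

The 6 variables draw from only 6 values {1, 2, 3, 4, 5, 6}, so each is used; only E can be 4, hence E = 4.
Among the 5 still-open variables, 5 fits only J (and all 5 values in {1, 2, 3, 5, 6} must be used), so J = 5.
F and I share exactly the 2 values {3, 6}; by pigeonhole those values go to them, so strike 3, 6 from G.
Determined: E=4, J=5. The other variables each still have more than one consistent value. That makes 2.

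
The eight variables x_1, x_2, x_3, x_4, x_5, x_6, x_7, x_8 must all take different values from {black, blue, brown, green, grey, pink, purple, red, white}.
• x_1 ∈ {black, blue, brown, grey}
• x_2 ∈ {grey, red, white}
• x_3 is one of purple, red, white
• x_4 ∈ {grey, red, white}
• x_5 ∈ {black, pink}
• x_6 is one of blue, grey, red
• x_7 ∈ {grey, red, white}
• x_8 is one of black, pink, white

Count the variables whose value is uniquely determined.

The 8 variables together cover exactly {black, blue, brown, grey, pink, purple, red, white} — 8 values for 8 variables — and brown appears only in x_1's list, so x_1 = brown.
The 7 still-open variables together cover exactly {black, blue, grey, pink, purple, red, white} — 7 values for 7 variables — and blue appears only in x_6's list, so x_6 = blue.
The 6 still-open variables together cover exactly {black, grey, pink, purple, red, white} — 6 values for 6 variables — and purple appears only in x_3's list, so x_3 = purple.
x_2, x_4, x_7 between them cover only {grey, red, white} — a naked triple. Remove those values from x_8.
Determined: x_1=brown, x_3=purple, x_6=blue. The other variables each still have more than one consistent value. That makes 3.

3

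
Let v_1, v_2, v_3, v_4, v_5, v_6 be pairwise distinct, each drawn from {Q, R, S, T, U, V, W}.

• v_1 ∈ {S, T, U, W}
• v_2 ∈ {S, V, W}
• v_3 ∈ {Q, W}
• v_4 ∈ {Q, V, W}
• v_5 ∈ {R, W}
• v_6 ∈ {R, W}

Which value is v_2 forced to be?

S

v_5 and v_6 between them cover only {R, W} — a naked pair. Remove those values from v_1, v_2, v_3, v_4.
That leaves v_3 = Q. So v_4 can't be Q.
v_4's domain is down to {V}, so v_4 = V. Strike V from v_2.
So v_2 = S.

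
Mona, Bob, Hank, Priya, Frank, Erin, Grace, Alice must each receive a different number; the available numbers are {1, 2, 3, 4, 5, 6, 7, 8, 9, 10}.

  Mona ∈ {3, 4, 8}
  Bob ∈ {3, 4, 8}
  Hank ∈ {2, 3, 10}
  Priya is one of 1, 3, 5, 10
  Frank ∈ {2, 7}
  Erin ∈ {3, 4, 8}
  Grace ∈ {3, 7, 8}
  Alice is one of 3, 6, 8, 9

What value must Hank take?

10

Mona, Bob, Erin between them cover only {3, 4, 8} — a naked triple. Remove those values from Hank, Priya, Grace, Alice.
Grace's domain is down to {7}, so Grace = 7. Strike 7 from Frank.
Frank's domain is down to {2}, so Frank = 2. Eliminate 2 elsewhere: Hank.
So Hank = 10.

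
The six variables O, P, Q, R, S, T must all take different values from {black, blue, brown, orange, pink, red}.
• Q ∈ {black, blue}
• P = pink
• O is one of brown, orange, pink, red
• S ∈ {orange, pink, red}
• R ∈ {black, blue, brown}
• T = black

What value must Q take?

blue

P's domain is down to {pink}, so P = pink. Strike pink from O, S.
T's domain is down to {black}, so T = black. So Q, R can't be black.
So Q = blue.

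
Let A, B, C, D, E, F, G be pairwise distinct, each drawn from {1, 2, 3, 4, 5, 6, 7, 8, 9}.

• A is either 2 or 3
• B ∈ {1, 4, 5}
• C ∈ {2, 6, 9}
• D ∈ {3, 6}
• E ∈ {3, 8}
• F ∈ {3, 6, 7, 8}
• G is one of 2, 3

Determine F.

7

A and G between them cover only {2, 3} — a naked pair. Remove those values from C, D, E, F.
D's domain is down to {6}, so D = 6. Eliminate 6 elsewhere: C, F.
E must be 8 (only option left). So F can't be 8.
So F = 7.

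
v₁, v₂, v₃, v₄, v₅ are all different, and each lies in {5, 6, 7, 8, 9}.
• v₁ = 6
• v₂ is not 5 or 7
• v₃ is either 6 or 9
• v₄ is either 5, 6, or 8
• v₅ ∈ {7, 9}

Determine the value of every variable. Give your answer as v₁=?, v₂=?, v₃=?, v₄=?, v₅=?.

v₁ must be 6 (only option left). So v₂, v₃, v₄ can't be 6.
That leaves v₃ = 9. Strike 9 from v₂, v₅.
That leaves v₅ = 7.
That leaves v₂ = 8. Remove 8 from v₄.
v₄ has just one choice, so v₄ = 5.

v₁=6, v₂=8, v₃=9, v₄=5, v₅=7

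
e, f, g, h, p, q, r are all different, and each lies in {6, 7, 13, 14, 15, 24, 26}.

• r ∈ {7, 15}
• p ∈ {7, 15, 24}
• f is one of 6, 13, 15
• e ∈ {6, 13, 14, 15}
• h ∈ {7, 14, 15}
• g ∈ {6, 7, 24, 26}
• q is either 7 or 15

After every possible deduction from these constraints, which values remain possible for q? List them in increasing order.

The 7 variables together cover exactly {6, 7, 13, 14, 15, 24, 26} — 7 values for 7 variables — and 26 appears only in g's list, so g = 26.
Among the 6 still-open variables, 24 fits only p (and all 6 values in {6, 7, 13, 14, 15, 24} must be used), so p = 24.
q and r share exactly the 2 values {7, 15}; by pigeonhole those values go to them, so strike 7, 15 from e, f, h.
That leaves h = 14. So e can't be 14.
No further eliminations apply; q can still be any of 7, 15.

7, 15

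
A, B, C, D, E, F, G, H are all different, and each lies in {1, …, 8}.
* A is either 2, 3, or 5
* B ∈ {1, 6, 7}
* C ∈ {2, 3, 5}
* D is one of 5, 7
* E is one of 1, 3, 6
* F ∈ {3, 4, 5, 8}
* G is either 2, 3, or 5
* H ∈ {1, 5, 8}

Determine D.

Among the 8 variables, 4 fits only F (and all 8 values in {1, 2, 3, 4, 5, 6, 7, 8} must be used), so F = 4.
The 7 still-open variables draw from only 7 values {1, 2, 3, 5, 6, 7, 8}, so each is used; only H can be 8, hence H = 8.
A, C, G share exactly the 3 values {2, 3, 5}; by pigeonhole those values go to them, so strike 2, 3, 5 from D, E.
So D = 7.

7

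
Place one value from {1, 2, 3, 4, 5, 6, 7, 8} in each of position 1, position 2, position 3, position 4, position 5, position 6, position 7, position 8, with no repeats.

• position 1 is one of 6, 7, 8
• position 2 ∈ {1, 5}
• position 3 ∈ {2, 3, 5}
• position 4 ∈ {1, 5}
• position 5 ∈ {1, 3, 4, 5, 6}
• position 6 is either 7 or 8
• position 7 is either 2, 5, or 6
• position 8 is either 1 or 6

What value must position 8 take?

6

The 8 variables together cover exactly {1, 2, 3, 4, 5, 6, 7, 8} — 8 values for 8 variables — and 4 appears only in position 5's list, so position 5 = 4.
The 7 still-open variables draw from only 7 values {1, 2, 3, 5, 6, 7, 8}, so each is used; only position 3 can be 3, hence position 3 = 3.
The 6 still-open variables together cover exactly {1, 2, 5, 6, 7, 8} — 6 values for 6 variables — and 2 appears only in position 7's list, so position 7 = 2.
position 2 and position 4 share exactly the 2 values {1, 5}; by pigeonhole those values go to them, so strike 1, 5 from position 8.
So position 8 = 6.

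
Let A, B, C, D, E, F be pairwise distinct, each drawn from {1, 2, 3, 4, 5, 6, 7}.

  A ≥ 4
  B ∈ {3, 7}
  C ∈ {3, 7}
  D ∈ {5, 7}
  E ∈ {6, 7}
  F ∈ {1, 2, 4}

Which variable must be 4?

A

The 2 variables B and C are confined to {3, 7}, which locks those values in; drop them from A, D, E.
That leaves D = 5. Remove 5 from A.
E's domain is down to {6}, so E = 6. So A can't be 6.
So 4 goes to A.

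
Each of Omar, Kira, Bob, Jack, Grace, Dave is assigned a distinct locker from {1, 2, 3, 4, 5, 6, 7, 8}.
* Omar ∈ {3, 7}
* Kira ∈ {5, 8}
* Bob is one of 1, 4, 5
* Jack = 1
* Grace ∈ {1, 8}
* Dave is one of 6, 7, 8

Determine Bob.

Jack must be 1 (only option left). So Bob, Grace can't be 1.
Grace must be 8 (only option left). So Kira, Dave can't be 8.
Kira must be 5 (only option left). Eliminate 5 elsewhere: Bob.
So Bob = 4.

4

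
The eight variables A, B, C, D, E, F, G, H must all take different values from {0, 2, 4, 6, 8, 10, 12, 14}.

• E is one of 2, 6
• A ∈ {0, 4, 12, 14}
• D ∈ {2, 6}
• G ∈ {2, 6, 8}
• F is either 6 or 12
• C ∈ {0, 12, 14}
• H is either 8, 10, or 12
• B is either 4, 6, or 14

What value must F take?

The 8 variables draw from only 8 values {0, 2, 4, 6, 8, 10, 12, 14}, so each is used; only H can be 10, hence H = 10.
Among the 7 still-open variables, 8 fits only G (and all 7 values in {0, 2, 4, 6, 8, 12, 14} must be used), so G = 8.
D and E between them cover only {2, 6} — a naked pair. Remove those values from B, F.
So F = 12.

12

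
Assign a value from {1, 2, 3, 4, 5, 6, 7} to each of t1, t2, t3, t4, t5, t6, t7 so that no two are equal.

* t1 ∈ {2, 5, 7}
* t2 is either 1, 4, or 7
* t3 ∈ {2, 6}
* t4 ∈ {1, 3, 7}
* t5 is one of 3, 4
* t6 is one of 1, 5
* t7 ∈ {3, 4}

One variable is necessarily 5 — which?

t6

The 7 variables together cover exactly {1, 2, 3, 4, 5, 6, 7} — 7 values for 7 variables — and 6 appears only in t3's list, so t3 = 6.
Among the 6 still-open variables, 2 fits only t1 (and all 6 values in {1, 2, 3, 4, 5, 7} must be used), so t1 = 2.
The 5 still-open variables draw from only 5 values {1, 3, 4, 5, 7}, so each is used; only t6 can be 5, hence t6 = 5.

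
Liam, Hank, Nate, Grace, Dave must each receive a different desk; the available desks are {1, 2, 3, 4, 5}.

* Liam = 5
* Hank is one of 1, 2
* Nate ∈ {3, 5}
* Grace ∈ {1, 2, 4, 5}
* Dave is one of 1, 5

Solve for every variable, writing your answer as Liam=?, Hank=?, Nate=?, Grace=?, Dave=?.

Liam's domain is down to {5}, so Liam = 5. So Nate, Grace, Dave can't be 5.
Nate must be 3 (only option left).
That leaves Dave = 1. Eliminate 1 elsewhere: Hank, Grace.
Hank's domain is down to {2}, so Hank = 2. So Grace can't be 2.
Grace's domain is down to {4}, so Grace = 4.

Liam=5, Hank=2, Nate=3, Grace=4, Dave=1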